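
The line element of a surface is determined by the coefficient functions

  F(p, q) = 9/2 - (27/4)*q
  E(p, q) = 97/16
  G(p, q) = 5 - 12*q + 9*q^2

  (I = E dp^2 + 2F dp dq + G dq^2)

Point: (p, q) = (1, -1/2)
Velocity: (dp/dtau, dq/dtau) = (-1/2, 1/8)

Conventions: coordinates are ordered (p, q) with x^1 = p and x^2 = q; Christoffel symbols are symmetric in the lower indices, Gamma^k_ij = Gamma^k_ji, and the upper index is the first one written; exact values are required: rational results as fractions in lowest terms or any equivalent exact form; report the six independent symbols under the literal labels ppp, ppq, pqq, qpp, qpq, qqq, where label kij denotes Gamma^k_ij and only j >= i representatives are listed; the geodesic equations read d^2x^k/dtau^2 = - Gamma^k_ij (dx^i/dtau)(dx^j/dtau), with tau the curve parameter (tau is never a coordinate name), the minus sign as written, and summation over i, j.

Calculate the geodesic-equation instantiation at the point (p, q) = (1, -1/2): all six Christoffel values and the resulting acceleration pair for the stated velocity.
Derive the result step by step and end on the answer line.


E = 97/16, F = 63/8, G = 53/4 at the point
E_p = 0, E_q = 0, F_p = 0, F_q = -27/4, G_p = 0, G_q = -21
EG - F^2 = 293/16;  g^inv = (16/293) * [[53/4, -63/8], [-63/8, 97/16]]
first-kind symbols [ij,l] = (1/2)(d_i g_jl + d_j g_il - d_l g_ij): [pp,p] = E_p/2 = 0, [pp,q] = F_p - E_q/2 = 0, [pq,p] = E_q/2 = 0, [pq,q] = G_p/2 = 0, [qq,p] = F_q - G_p/2 = -27/4, [qq,q] = G_q/2 = -21/2
Gamma^p_ij = (G*[ij,p] - F*[ij,q])/(EG - F^2), Gamma^q_ij = (E*[ij,q] - F*[ij,p])/(EG - F^2)
Gamma_ppp = 0, Gamma_ppq = 0, Gamma_pqq = -108/293, Gamma_qpp = 0, Gamma_qpq = 0, Gamma_qqq = -168/293
d^2p/dtau^2 = -(Gamma_ppp*(-1/2)^2 + 2*Gamma_ppq*(-1/2)*(1/8) + Gamma_pqq*(1/8)^2) = 27/4688
d^2q/dtau^2 = -(Gamma_qpp*(-1/2)^2 + 2*Gamma_qpq*(-1/2)*(1/8) + Gamma_qqq*(1/8)^2) = 21/2344

Answer: Gamma_ppp = 0, Gamma_ppq = 0, Gamma_pqq = -108/293, Gamma_qpp = 0, Gamma_qpq = 0, Gamma_qqq = -168/293; accelerations (d^2p/dtau^2, d^2q/dtau^2) = (27/4688, 21/2344)


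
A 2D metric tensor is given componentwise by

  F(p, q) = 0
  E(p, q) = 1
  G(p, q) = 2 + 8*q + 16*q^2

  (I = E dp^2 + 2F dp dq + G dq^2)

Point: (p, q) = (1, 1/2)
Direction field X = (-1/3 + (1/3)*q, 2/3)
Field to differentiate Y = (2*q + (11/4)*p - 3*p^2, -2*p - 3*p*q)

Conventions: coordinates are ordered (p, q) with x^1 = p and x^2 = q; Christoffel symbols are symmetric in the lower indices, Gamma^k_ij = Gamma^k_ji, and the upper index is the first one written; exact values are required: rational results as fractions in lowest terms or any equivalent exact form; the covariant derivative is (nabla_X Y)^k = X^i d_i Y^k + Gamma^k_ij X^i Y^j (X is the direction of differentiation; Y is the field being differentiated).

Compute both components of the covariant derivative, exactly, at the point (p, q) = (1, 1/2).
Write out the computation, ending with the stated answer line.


E = 1, F = 0, G = 10 at the point
E_p = 0, E_q = 0, F_p = 0, F_q = 0, G_p = 0, G_q = 24
EG - F^2 = 10;  g^inv = (1/10) * [[10, 0], [0, 1]]
first-kind symbols [ij,l] = (1/2)(d_i g_jl + d_j g_il - d_l g_ij): [pp,p] = E_p/2 = 0, [pp,q] = F_p - E_q/2 = 0, [pq,p] = E_q/2 = 0, [pq,q] = G_p/2 = 0, [qq,p] = F_q - G_p/2 = 0, [qq,q] = G_q/2 = 12
Gamma^p_ij = (G*[ij,p] - F*[ij,q])/(EG - F^2), Gamma^q_ij = (E*[ij,q] - F*[ij,p])/(EG - F^2)
Gamma_ppp = 0, Gamma_ppq = 0, Gamma_pqq = 0, Gamma_qpp = 0, Gamma_qpq = 0, Gamma_qqq = 6/5
X = (-1/6, 2/3), Y = (3/4, -7/2) at the point

Answer: (nabla_X Y)^p = 15/8, (nabla_X Y)^q = -253/60


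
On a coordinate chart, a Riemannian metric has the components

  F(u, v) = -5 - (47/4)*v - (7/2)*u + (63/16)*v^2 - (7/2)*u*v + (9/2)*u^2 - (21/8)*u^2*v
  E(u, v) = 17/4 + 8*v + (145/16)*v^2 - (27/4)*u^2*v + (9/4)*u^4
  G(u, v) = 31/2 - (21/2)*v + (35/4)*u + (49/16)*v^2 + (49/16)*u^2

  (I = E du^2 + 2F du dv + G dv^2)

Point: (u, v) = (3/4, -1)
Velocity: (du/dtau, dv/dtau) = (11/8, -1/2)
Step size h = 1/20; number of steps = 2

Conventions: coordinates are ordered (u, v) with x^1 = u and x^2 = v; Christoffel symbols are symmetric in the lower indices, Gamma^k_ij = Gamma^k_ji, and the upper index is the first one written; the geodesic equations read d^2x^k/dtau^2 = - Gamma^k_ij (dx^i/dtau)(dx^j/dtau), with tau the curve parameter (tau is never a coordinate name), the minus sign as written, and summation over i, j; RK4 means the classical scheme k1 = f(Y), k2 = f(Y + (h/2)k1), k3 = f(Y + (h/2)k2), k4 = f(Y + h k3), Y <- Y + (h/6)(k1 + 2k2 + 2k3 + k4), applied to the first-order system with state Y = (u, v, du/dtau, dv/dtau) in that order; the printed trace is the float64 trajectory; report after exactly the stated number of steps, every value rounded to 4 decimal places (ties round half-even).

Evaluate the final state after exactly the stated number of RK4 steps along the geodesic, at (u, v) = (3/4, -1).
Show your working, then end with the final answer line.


f(Y) = (du/dtau, dv/dtau, -Gamma^u_ij Y'^i Y'^j, -Gamma^v_ij Y'^i Y'^j) with the Gammas evaluated at the stage position; h = 0.050000; intermediate values shown to 6 dp
step 0: u = 0.7500, v = -1.0000, du/dtau = 1.3750, dv/dtau = -0.5000
step 1:
  k1: at (u, v) = (0.750000, -1.000000), (du/dtau, dv/dtau) = (1.375000, -0.500000); Gamma_uuu = 0.004146, Gamma_uuv = -2.373352, Gamma_uvv = -6.716315, Gamma_vuu = 0.470913, Gamma_vuv = 1.112494, Gamma_vvv = 2.420121; k1 = (1.375000, -0.500000, -1.592119, 0.034328)
  k2: at (u, v) = (0.784375, -1.012500), (du/dtau, dv/dtau) = (1.335197, -0.499142); Gamma_uuu = 0.009898, Gamma_uuv = -2.333605, Gamma_uvv = -6.418702, Gamma_vuu = 0.483259, Gamma_vuv = 1.121784, Gamma_vvv = 2.375559; k2 = (1.335197, -0.499142, -1.528949, 0.041849)
  k3: at (u, v) = (0.783380, -1.012479), (du/dtau, dv/dtau) = (1.336776, -0.498954); Gamma_uuu = 0.008946, Gamma_uuv = -2.336189, Gamma_uvv = -6.428615, Gamma_vuu = 0.483300, Gamma_vuv = 1.122437, Gamma_vvv = 2.378451; k3 = (1.336776, -0.498954, -1.531978, 0.041537)
  k4: at (u, v) = (0.816839, -1.024948), (du/dtau, dv/dtau) = (1.298401, -0.497923); Gamma_uuu = 0.013912, Gamma_uuv = -2.295487, Gamma_uvv = -6.145293, Gamma_vuu = 0.495255, Gamma_vuv = 1.130487, Gamma_vvv = 2.333448; k4 = (1.298401, -0.497923, -1.467949, 0.048279)
  Y <- Y + (h/6)(k1 + 2k2 + 2k3 + k4): u = 0.8168, v = -1.0250, du/dtau = 1.2985, dv/dtau = -0.4979
step 2:
  k1: at (u, v) = (0.816811, -1.024951), (du/dtau, dv/dtau) = (1.298484, -0.497922); Gamma_uuu = 0.013878, Gamma_uuv = -2.295574, Gamma_uvv = -6.145575, Gamma_vuu = 0.495261, Gamma_vuv = 1.130516, Gamma_vvv = 2.333545; k1 = (1.298484, -0.497922, -1.468126, 0.048268)
  k2: at (u, v) = (0.849273, -1.037399), (du/dtau, dv/dtau) = (1.261781, -0.496715); Gamma_uuu = 0.017994, Gamma_uuv = -2.254663, Gamma_uvv = -5.877985, Gamma_vuu = 0.506861, Gamma_vuv = 1.137517, Gamma_vvv = 2.288850; k2 = (1.261781, -0.496715, -1.404598, 0.054179)
  k3: at (u, v) = (0.848356, -1.037369), (du/dtau, dv/dtau) = (1.263369, -0.496567); Gamma_uuu = 0.017169, Gamma_uuv = -2.257035, Gamma_uvv = -5.886591, Gamma_vuu = 0.506906, Gamma_vuv = 1.138145, Gamma_vvv = 2.291479; k3 = (1.263369, -0.496567, -1.407784, 0.053921)
  k4: at (u, v) = (0.879980, -1.049779), (du/dtau, dv/dtau) = (1.228095, -0.495226); Gamma_uuu = 0.020688, Gamma_uuv = -2.215881, Gamma_uvv = -5.632994, Gamma_vuu = 0.518154, Gamma_vuv = 1.144093, Gamma_vvv = 2.246952; k4 = (1.228095, -0.495226, -1.345045, 0.059088)
  Y <- Y + (h/6)(k1 + 2k2 + 2k3 + k4): u = 0.8800, v = -1.0498, du/dtau = 1.2282, dv/dtau = -0.4952

Answer: u = 0.8800, v = -1.0498, du/dtau = 1.2282, dv/dtau = -0.4952


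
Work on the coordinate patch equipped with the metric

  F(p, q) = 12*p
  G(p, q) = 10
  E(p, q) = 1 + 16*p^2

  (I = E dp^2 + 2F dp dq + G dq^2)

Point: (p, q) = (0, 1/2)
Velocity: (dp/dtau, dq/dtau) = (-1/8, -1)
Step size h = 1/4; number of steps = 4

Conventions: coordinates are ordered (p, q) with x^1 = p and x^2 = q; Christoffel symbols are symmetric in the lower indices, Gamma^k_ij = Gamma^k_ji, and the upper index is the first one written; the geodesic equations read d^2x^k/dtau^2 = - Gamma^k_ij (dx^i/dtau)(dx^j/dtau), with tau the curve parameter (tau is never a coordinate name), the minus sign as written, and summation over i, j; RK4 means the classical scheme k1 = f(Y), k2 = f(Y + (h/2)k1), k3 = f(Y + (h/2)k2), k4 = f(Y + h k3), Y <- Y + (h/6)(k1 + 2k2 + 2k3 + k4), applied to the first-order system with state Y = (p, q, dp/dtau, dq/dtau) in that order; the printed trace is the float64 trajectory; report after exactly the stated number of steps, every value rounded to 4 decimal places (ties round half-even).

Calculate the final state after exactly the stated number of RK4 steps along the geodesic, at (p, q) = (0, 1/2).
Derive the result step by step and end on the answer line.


f(Y) = (dp/dtau, dq/dtau, -Gamma^p_ij Y'^i Y'^j, -Gamma^q_ij Y'^i Y'^j) with the Gammas evaluated at the stage position; h = 0.250000; intermediate values shown to 6 dp
step 0: p = 0.0000, q = 0.5000, dp/dtau = -0.1250, dq/dtau = -1.0000
step 1:
  k1: at (p, q) = (0.000000, 0.500000), (dp/dtau, dq/dtau) = (-0.125000, -1.000000); Gamma_ppp = 0.000000, Gamma_ppq = 0.000000, Gamma_pqq = 0.000000, Gamma_qpp = 1.200000, Gamma_qpq = 0.000000, Gamma_qqq = 0.000000; k1 = (-0.125000, -1.000000, 0.000000, -0.018750)
  k2: at (p, q) = (-0.015625, 0.375000), (dp/dtau, dq/dtau) = (-0.125000, -1.002344); Gamma_ppp = -0.024990, Gamma_ppq = 0.000000, Gamma_pqq = 0.000000, Gamma_qpp = 1.199531, Gamma_qpq = 0.000000, Gamma_qqq = 0.000000; k2 = (-0.125000, -1.002344, 0.000390, -0.018743)
  k3: at (p, q) = (-0.015625, 0.374707), (dp/dtau, dq/dtau) = (-0.124951, -1.002343); Gamma_ppp = -0.024990, Gamma_ppq = 0.000000, Gamma_pqq = 0.000000, Gamma_qpp = 1.199531, Gamma_qpq = 0.000000, Gamma_qqq = 0.000000; k3 = (-0.124951, -1.002343, 0.000390, -0.018728)
  k4: at (p, q) = (-0.031238, 0.249414), (dp/dtau, dq/dtau) = (-0.124902, -1.004682); Gamma_ppp = -0.049903, Gamma_ppq = 0.000000, Gamma_pqq = 0.000000, Gamma_qpp = 1.198129, Gamma_qpq = 0.000000, Gamma_qqq = 0.000000; k4 = (-0.124902, -1.004682, 0.000779, -0.018692)
  Y <- Y + (h/6)(k1 + 2k2 + 2k3 + k4): p = -0.0312, q = 0.2494, dp/dtau = -0.1249, dq/dtau = -1.0047
step 2:
  k1: at (p, q) = (-0.031242, 0.249414), (dp/dtau, dq/dtau) = (-0.124903, -1.004683); Gamma_ppp = -0.049909, Gamma_ppq = 0.000000, Gamma_pqq = 0.000000, Gamma_qpp = 1.198129, Gamma_qpq = 0.000000, Gamma_qqq = 0.000000; k1 = (-0.124903, -1.004683, 0.000779, -0.018692)
  k2: at (p, q) = (-0.046855, 0.123829), (dp/dtau, dq/dtau) = (-0.124805, -1.007019); Gamma_ppp = -0.074705, Gamma_ppq = 0.000000, Gamma_pqq = 0.000000, Gamma_qpp = 1.195800, Gamma_qpq = 0.000000, Gamma_qqq = 0.000000; k2 = (-0.124805, -1.007019, 0.001164, -0.018626)
  k3: at (p, q) = (-0.046843, 0.123537), (dp/dtau, dq/dtau) = (-0.124757, -1.007011); Gamma_ppp = -0.074686, Gamma_ppq = 0.000000, Gamma_pqq = 0.000000, Gamma_qpp = 1.195802, Gamma_qpq = 0.000000, Gamma_qqq = 0.000000; k3 = (-0.124757, -1.007011, 0.001162, -0.018612)
  k4: at (p, q) = (-0.062431, -0.002338), (dp/dtau, dq/dtau) = (-0.124612, -1.009336); Gamma_ppp = -0.099271, Gamma_ppq = 0.000000, Gamma_pqq = 0.000000, Gamma_qpp = 1.192563, Gamma_qpq = 0.000000, Gamma_qqq = 0.000000; k4 = (-0.124612, -1.009336, 0.001541, -0.018518)
  Y <- Y + (h/6)(k1 + 2k2 + 2k3 + k4): p = -0.0624, q = -0.0023, dp/dtau = -0.1246, dq/dtau = -1.0093
step 3:
  k1: at (p, q) = (-0.062435, -0.002339), (dp/dtau, dq/dtau) = (-0.124612, -1.009336); Gamma_ppp = -0.099277, Gamma_ppq = 0.000000, Gamma_pqq = 0.000000, Gamma_qpp = 1.192562, Gamma_qpq = 0.000000, Gamma_qqq = 0.000000; k1 = (-0.124612, -1.009336, 0.001542, -0.018518)
  k2: at (p, q) = (-0.078012, -0.128506), (dp/dtau, dq/dtau) = (-0.124419, -1.011651); Gamma_ppp = -0.123615, Gamma_ppq = 0.000000, Gamma_pqq = 0.000000, Gamma_qpp = 1.188428, Gamma_qpq = 0.000000, Gamma_qqq = 0.000000; k2 = (-0.124419, -1.011651, 0.001914, -0.018397)
  k3: at (p, q) = (-0.077988, -0.128795), (dp/dtau, dq/dtau) = (-0.124373, -1.011636); Gamma_ppp = -0.123578, Gamma_ppq = 0.000000, Gamma_pqq = 0.000000, Gamma_qpp = 1.188435, Gamma_qpq = 0.000000, Gamma_qqq = 0.000000; k3 = (-0.124373, -1.011636, 0.001912, -0.018383)
  k4: at (p, q) = (-0.093528, -0.255248), (dp/dtau, dq/dtau) = (-0.124134, -1.013932); Gamma_ppp = -0.147580, Gamma_ppq = 0.000000, Gamma_pqq = 0.000000, Gamma_qpp = 1.183437, Gamma_qpq = 0.000000, Gamma_qqq = 0.000000; k4 = (-0.124134, -1.013932, 0.002274, -0.018236)
  Y <- Y + (h/6)(k1 + 2k2 + 2k3 + k4): p = -0.0935, q = -0.2552, dp/dtau = -0.1241, dq/dtau = -1.0139
step 4:
  k1: at (p, q) = (-0.093532, -0.255249), (dp/dtau, dq/dtau) = (-0.124134, -1.013933); Gamma_ppp = -0.147586, Gamma_ppq = 0.000000, Gamma_pqq = 0.000000, Gamma_qpp = 1.183435, Gamma_qpq = 0.000000, Gamma_qqq = 0.000000; k1 = (-0.124134, -1.013933, 0.002274, -0.018236)
  k2: at (p, q) = (-0.109049, -0.381991), (dp/dtau, dq/dtau) = (-0.123850, -1.016212); Gamma_ppp = -0.171221, Gamma_ppq = 0.000000, Gamma_pqq = 0.000000, Gamma_qpp = 1.177594, Gamma_qpq = 0.000000, Gamma_qqq = 0.000000; k2 = (-0.123850, -1.016212, 0.002626, -0.018063)
  k3: at (p, q) = (-0.109013, -0.382275), (dp/dtau, dq/dtau) = (-0.123806, -1.016191); Gamma_ppp = -0.171167, Gamma_ppq = 0.000000, Gamma_pqq = 0.000000, Gamma_qpp = 1.177609, Gamma_qpq = 0.000000, Gamma_qqq = 0.000000; k3 = (-0.123806, -1.016191, 0.002624, -0.018050)
  k4: at (p, q) = (-0.124484, -0.509297), (dp/dtau, dq/dtau) = (-0.123478, -1.018445); Gamma_ppp = -0.194355, Gamma_ppq = 0.000000, Gamma_pqq = 0.000000, Gamma_qpp = 1.170967, Gamma_qpq = 0.000000, Gamma_qqq = 0.000000; k4 = (-0.123478, -1.018445, 0.002963, -0.017854)
  Y <- Y + (h/6)(k1 + 2k2 + 2k3 + k4): p = -0.1245, q = -0.5093, dp/dtau = -0.1235, dq/dtau = -1.0184

Answer: p = -0.1245, q = -0.5093, dp/dtau = -0.1235, dq/dtau = -1.0184


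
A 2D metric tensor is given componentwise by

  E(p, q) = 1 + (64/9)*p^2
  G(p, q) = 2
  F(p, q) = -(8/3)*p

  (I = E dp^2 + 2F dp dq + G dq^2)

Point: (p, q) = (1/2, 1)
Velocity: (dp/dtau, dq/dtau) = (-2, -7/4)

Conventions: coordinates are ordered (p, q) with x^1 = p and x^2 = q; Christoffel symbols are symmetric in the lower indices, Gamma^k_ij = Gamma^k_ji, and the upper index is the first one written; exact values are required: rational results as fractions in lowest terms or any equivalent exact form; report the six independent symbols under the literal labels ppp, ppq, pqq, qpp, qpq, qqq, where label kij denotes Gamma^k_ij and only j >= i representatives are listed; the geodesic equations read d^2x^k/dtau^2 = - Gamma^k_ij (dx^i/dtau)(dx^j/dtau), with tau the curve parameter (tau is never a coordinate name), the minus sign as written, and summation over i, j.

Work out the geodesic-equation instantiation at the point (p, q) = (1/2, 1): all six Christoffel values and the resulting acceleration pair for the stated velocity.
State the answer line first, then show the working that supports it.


Answer: Gamma_ppp = 16/17, Gamma_ppq = 0, Gamma_pqq = 0, Gamma_qpp = -12/17, Gamma_qpq = 0, Gamma_qqq = 0; accelerations (d^2p/dtau^2, d^2q/dtau^2) = (-64/17, 48/17)

E = 25/9, F = -4/3, G = 2 at the point
E_p = 64/9, E_q = 0, F_p = -8/3, F_q = 0, G_p = 0, G_q = 0
EG - F^2 = 34/9;  g^inv = (9/34) * [[2, 4/3], [4/3, 25/9]]
first-kind symbols [ij,l] = (1/2)(d_i g_jl + d_j g_il - d_l g_ij): [pp,p] = E_p/2 = 32/9, [pp,q] = F_p - E_q/2 = -8/3, [pq,p] = E_q/2 = 0, [pq,q] = G_p/2 = 0, [qq,p] = F_q - G_p/2 = 0, [qq,q] = G_q/2 = 0
Gamma^p_ij = (G*[ij,p] - F*[ij,q])/(EG - F^2), Gamma^q_ij = (E*[ij,q] - F*[ij,p])/(EG - F^2)
Gamma_ppp = 16/17, Gamma_ppq = 0, Gamma_pqq = 0, Gamma_qpp = -12/17, Gamma_qpq = 0, Gamma_qqq = 0
d^2p/dtau^2 = -(Gamma_ppp*(-2)^2 + 2*Gamma_ppq*(-2)*(-7/4) + Gamma_pqq*(-7/4)^2) = -64/17
d^2q/dtau^2 = -(Gamma_qpp*(-2)^2 + 2*Gamma_qpq*(-2)*(-7/4) + Gamma_qqq*(-7/4)^2) = 48/17


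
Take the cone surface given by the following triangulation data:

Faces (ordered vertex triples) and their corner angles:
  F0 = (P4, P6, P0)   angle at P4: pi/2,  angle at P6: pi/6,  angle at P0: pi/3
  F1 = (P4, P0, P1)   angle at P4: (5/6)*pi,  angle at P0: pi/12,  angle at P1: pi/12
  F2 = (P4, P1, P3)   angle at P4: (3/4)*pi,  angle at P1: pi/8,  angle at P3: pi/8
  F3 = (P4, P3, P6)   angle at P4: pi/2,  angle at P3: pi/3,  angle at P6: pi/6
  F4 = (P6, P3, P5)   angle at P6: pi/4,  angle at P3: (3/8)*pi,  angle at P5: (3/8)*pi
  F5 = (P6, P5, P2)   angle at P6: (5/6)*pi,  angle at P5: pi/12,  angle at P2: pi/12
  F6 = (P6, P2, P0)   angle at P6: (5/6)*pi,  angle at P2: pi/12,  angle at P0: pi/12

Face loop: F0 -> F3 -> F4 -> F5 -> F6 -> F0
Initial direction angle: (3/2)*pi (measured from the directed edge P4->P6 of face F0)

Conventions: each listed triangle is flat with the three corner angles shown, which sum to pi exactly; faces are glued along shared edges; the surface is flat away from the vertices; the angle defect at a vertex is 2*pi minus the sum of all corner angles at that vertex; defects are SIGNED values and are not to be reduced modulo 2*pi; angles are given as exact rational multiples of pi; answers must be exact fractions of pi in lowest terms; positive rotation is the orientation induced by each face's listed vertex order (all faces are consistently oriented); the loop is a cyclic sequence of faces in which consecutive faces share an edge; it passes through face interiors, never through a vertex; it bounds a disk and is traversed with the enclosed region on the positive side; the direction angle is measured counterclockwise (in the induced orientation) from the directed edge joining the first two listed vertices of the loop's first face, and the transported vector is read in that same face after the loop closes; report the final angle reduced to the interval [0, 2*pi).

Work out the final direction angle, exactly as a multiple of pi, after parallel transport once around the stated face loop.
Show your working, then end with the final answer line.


enclosed vertex P6: corner angles sum to (9/4)*pi, defect = 2*pi - (9/4)*pi = -pi/4
summing the enclosed defects onto the initial angle, mod 2*pi in the induced orientation:
final angle = (3/2)*pi - pi/4 = (5/4)*pi (mod 2*pi)

Answer: final direction angle = (5/4)*pi


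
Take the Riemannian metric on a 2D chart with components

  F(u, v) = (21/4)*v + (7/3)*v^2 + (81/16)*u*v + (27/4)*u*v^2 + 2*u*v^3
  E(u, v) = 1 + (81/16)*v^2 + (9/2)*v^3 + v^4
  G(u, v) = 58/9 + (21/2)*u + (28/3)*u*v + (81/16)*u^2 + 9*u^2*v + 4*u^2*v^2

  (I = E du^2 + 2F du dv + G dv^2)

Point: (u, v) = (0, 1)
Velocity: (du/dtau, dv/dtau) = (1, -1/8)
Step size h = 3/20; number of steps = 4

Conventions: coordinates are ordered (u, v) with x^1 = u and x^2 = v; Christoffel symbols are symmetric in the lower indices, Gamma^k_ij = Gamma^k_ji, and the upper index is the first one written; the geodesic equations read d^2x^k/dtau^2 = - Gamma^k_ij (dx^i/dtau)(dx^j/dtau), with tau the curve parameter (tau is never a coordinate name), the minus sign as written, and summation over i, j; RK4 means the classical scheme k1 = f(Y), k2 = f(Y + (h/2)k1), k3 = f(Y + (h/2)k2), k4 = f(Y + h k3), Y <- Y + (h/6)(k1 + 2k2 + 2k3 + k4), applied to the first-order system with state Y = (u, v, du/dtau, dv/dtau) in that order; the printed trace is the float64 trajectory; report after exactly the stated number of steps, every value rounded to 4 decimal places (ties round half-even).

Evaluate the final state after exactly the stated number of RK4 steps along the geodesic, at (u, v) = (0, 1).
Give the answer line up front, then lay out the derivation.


Answer: u = 0.6238, v = 0.9475, du/dtau = 1.0637, dv/dtau = -0.0579

f(Y) = (du/dtau, dv/dtau, -Gamma^u_ij Y'^i Y'^j, -Gamma^v_ij Y'^i Y'^j) with the Gammas evaluated at the stage position; h = 0.150000; intermediate values shown to 6 dp
step 0: u = 0.0000, v = 1.0000, du/dtau = 1.0000, dv/dtau = -0.1250
step 1:
  k1: at (u, v) = (0.000000, 1.000000), (du/dtau, dv/dtau) = (1.000000, -0.125000); Gamma_uuu = 0.000000, Gamma_uuv = 0.812168, Gamma_uvv = 0.000000, Gamma_vuu = 0.000000, Gamma_vuv = 0.583095, Gamma_vvv = 0.000000; k1 = (1.000000, -0.125000, 0.203042, 0.145774)
  k2: at (u, v) = (0.075000, 0.990625), (du/dtau, dv/dtau) = (1.015228, -0.114067); Gamma_uuu = 0.000000, Gamma_uuv = 0.740973, Gamma_uvv = 0.026268, Gamma_vuu = 0.000000, Gamma_vuv = 0.611817, Gamma_vvv = 0.021689; k2 = (1.015228, -0.114067, 0.171274, 0.141419)
  k3: at (u, v) = (0.076142, 0.991445), (du/dtau, dv/dtau) = (1.012846, -0.114394); Gamma_uuu = 0.000000, Gamma_uuv = 0.740100, Gamma_uvv = 0.026626, Gamma_vuu = 0.000000, Gamma_vuv = 0.611577, Gamma_vvv = 0.022002; k3 = (1.012846, -0.114394, 0.171152, 0.141430)
  k4: at (u, v) = (0.151927, 0.982841), (du/dtau, dv/dtau) = (1.025673, -0.103785); Gamma_uuu = 0.000000, Gamma_uuv = 0.671781, Gamma_uvv = 0.048420, Gamma_vuu = 0.000000, Gamma_vuv = 0.628743, Gamma_vvv = 0.045318; k4 = (1.025673, -0.103785, 0.142500, 0.133371)
  Y <- Y + (h/6)(k1 + 2k2 + 2k3 + k4): u = 0.1520, v = 0.9829, du/dtau = 1.0258, dv/dtau = -0.1039
step 2:
  k1: at (u, v) = (0.152046, 0.982857), (du/dtau, dv/dtau) = (1.025760, -0.103879); Gamma_uuu = 0.000000, Gamma_uuv = 0.671684, Gamma_uvv = 0.048450, Gamma_vuu = 0.000000, Gamma_vuv = 0.628746, Gamma_vvv = 0.045353; k1 = (1.025760, -0.103879, 0.142620, 0.133502)
  k2: at (u, v) = (0.228977, 0.975066), (du/dtau, dv/dtau) = (1.036456, -0.093866); Gamma_uuu = 0.000000, Gamma_uuv = 0.607365, Gamma_uvv = 0.066223, Gamma_vuu = 0.000000, Gamma_vuv = 0.636417, Gamma_vvv = 0.069391; k2 = (1.036456, -0.093866, 0.117595, 0.123220)
  k3: at (u, v) = (0.229780, 0.975817), (du/dtau, dv/dtau) = (1.034580, -0.094637); Gamma_uuu = 0.000000, Gamma_uuv = 0.606954, Gamma_uvv = 0.066386, Gamma_vuu = 0.000000, Gamma_vuv = 0.636065, Gamma_vvv = 0.069570; k3 = (1.034580, -0.094637, 0.118259, 0.123931)
  k4: at (u, v) = (0.307232, 0.968662), (du/dtau, dv/dtau) = (1.043499, -0.085289); Gamma_uuu = 0.000000, Gamma_uuv = 0.547993, Gamma_uvv = 0.080415, Gamma_vuu = 0.000000, Gamma_vuv = 0.636229, Gamma_vvv = 0.093363; k4 = (1.043499, -0.085289, 0.096957, 0.112569)
  Y <- Y + (h/6)(k1 + 2k2 + 2k3 + k4): u = 0.3073, v = 0.9687, du/dtau = 1.0435, dv/dtau = -0.0854
step 3:
  k1: at (u, v) = (0.307329, 0.968703), (du/dtau, dv/dtau) = (1.043542, -0.085370); Gamma_uuu = 0.000000, Gamma_uuv = 0.547938, Gamma_uvv = 0.080430, Gamma_vuu = 0.000000, Gamma_vuv = 0.636205, Gamma_vvv = 0.093387; k1 = (1.043542, -0.085370, 0.097042, 0.112674)
  k2: at (u, v) = (0.385594, 0.962300), (du/dtau, dv/dtau) = (1.050820, -0.076919); Gamma_uuu = 0.000000, Gamma_uuv = 0.494368, Gamma_uvv = 0.091326, Gamma_vuu = 0.000000, Gamma_vuv = 0.630601, Gamma_vvv = 0.116493; k2 = (1.050820, -0.076919, 0.079377, 0.101251)
  k3: at (u, v) = (0.386140, 0.962934), (du/dtau, dv/dtau) = (1.049495, -0.077776); Gamma_uuu = 0.000000, Gamma_uuv = 0.494218, Gamma_uvv = 0.091400, Gamma_vuu = 0.000000, Gamma_vuv = 0.630313, Gamma_vvv = 0.116569; k3 = (1.049495, -0.077776, 0.080129, 0.102194)
  k4: at (u, v) = (0.464753, 0.957037), (du/dtau, dv/dtau) = (1.055561, -0.070040); Gamma_uuu = 0.000000, Gamma_uuv = 0.446230, Gamma_uvv = 0.099608, Gamma_vuu = 0.000000, Gamma_vuv = 0.620600, Gamma_vvv = 0.138531; k4 = (1.055561, -0.070040, 0.065493, 0.091085)
  Y <- Y + (h/6)(k1 + 2k2 + 2k3 + k4): u = 0.4648, v = 0.9571, du/dtau = 1.0556, dv/dtau = -0.0701
step 4:
  k1: at (u, v) = (0.464822, 0.957083), (du/dtau, dv/dtau) = (1.055581, -0.070103); Gamma_uuu = 0.000000, Gamma_uuv = 0.446206, Gamma_uvv = 0.099615, Gamma_vuu = 0.000000, Gamma_vuv = 0.620575, Gamma_vvv = 0.138543; k1 = (1.055581, -0.070103, 0.065549, 0.091164)
  k2: at (u, v) = (0.543991, 0.951825), (du/dtau, dv/dtau) = (1.060497, -0.063266); Gamma_uuu = 0.000000, Gamma_uuv = 0.403367, Gamma_uvv = 0.105655, Gamma_vuu = 0.000000, Gamma_vuv = 0.607898, Gamma_vvv = 0.159229; k2 = (1.060497, -0.063266, 0.053704, 0.080935)
  k3: at (u, v) = (0.544359, 0.952338), (du/dtau, dv/dtau) = (1.059608, -0.064033); Gamma_uuu = 0.000000, Gamma_uuv = 0.403335, Gamma_uvv = 0.105693, Gamma_vuu = 0.000000, Gamma_vuv = 0.607701, Gamma_vvv = 0.159246; k3 = (1.059608, -0.064033, 0.054299, 0.081812)
  k4: at (u, v) = (0.623763, 0.947478), (du/dtau, dv/dtau) = (1.063726, -0.057831); Gamma_uuu = 0.000000, Gamma_uuv = 0.365327, Gamma_uvv = 0.109954, Gamma_vuu = 0.000000, Gamma_vuv = 0.593151, Gamma_vvv = 0.178523; k4 = (1.063726, -0.057831, 0.044580, 0.072380)
  Y <- Y + (h/6)(k1 + 2k2 + 2k3 + k4): u = 0.6238, v = 0.9475, du/dtau = 1.0637, dv/dtau = -0.0579


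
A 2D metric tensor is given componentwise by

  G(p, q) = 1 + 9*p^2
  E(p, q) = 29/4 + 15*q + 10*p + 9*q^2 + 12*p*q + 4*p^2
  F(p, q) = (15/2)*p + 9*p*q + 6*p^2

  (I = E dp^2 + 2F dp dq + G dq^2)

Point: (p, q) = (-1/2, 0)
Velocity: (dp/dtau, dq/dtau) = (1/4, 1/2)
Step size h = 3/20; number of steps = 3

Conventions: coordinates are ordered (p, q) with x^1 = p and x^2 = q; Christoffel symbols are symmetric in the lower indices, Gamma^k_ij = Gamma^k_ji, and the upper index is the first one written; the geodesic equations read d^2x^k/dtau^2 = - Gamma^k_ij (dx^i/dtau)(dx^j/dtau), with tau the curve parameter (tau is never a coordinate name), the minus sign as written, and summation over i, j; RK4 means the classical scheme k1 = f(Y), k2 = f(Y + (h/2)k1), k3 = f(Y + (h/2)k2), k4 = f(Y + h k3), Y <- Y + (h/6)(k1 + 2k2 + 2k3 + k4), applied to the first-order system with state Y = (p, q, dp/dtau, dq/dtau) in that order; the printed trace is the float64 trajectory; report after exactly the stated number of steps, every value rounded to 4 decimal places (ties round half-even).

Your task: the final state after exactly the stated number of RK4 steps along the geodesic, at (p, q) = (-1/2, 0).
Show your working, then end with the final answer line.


f(Y) = (dp/dtau, dq/dtau, -Gamma^p_ij Y'^i Y'^j, -Gamma^q_ij Y'^i Y'^j) with the Gammas evaluated at the stage position; h = 0.150000; intermediate values shown to 6 dp
step 0: p = -0.5000, q = 0.0000, dp/dtau = 0.2500, dq/dtau = 0.5000
step 1:
  k1: at (p, q) = (-0.500000, 0.000000), (dp/dtau, dq/dtau) = (0.250000, 0.500000); Gamma_ppp = 0.545455, Gamma_ppq = 0.818182, Gamma_pqq = 0.000000, Gamma_qpp = -0.545455, Gamma_qpq = -0.818182, Gamma_qqq = 0.000000; k1 = (0.250000, 0.500000, -0.238636, 0.238636)
  k2: at (p, q) = (-0.481250, 0.037500), (dp/dtau, dq/dtau) = (0.232102, 0.517898); Gamma_ppp = 0.568288, Gamma_ppq = 0.852432, Gamma_pqq = 0.000000, Gamma_qpp = -0.497252, Gamma_qpq = -0.745878, Gamma_qqq = 0.000000; k2 = (0.232102, 0.517898, -0.235548, 0.206105)
  k3: at (p, q) = (-0.482592, 0.038842), (dp/dtau, dq/dtau) = (0.232334, 0.515458); Gamma_ppp = 0.567180, Gamma_ppq = 0.850770, Gamma_pqq = 0.000000, Gamma_qpp = -0.497262, Gamma_qpq = -0.745894, Gamma_qqq = 0.000000; k3 = (0.232334, 0.515458, -0.234390, 0.205496)
  k4: at (p, q) = (-0.465150, 0.077319), (dp/dtau, dq/dtau) = (0.214842, 0.530824); Gamma_ppp = 0.581813, Gamma_ppq = 0.872720, Gamma_pqq = 0.000000, Gamma_qpp = -0.450636, Gamma_qpq = -0.675954, Gamma_qqq = 0.000000; k4 = (0.214842, 0.530824, -0.225910, 0.174976)
  Y <- Y + (h/6)(k1 + 2k2 + 2k3 + k4): p = -0.4652, q = 0.0774, dp/dtau = 0.2149, dq/dtau = 0.5309
step 2:
  k1: at (p, q) = (-0.465157, 0.077438), (dp/dtau, dq/dtau) = (0.214889, 0.530920); Gamma_ppp = 0.581802, Gamma_ppq = 0.872703, Gamma_pqq = 0.000000, Gamma_qpp = -0.450548, Gamma_qpq = -0.675822, Gamma_qqq = 0.000000; k1 = (0.214889, 0.530920, -0.225998, 0.175013)
  k2: at (p, q) = (-0.449040, 0.117257), (dp/dtau, dq/dtau) = (0.197940, 0.544046); Gamma_ppp = 0.589203, Gamma_ppq = 0.883804, Gamma_pqq = 0.000000, Gamma_qpp = -0.406271, Gamma_qpq = -0.609406, Gamma_qqq = 0.000000; k2 = (0.197940, 0.544046, -0.213436, 0.147169)
  k3: at (p, q) = (-0.450312, 0.118242), (dp/dtau, dq/dtau) = (0.198882, 0.541958); Gamma_ppp = 0.588271, Gamma_ppq = 0.882407, Gamma_pqq = 0.000000, Gamma_qpp = -0.406691, Gamma_qpq = -0.610037, Gamma_qqq = 0.000000; k3 = (0.198882, 0.541958, -0.213490, 0.147593)
  k4: at (p, q) = (-0.435325, 0.158732), (dp/dtau, dq/dtau) = (0.182866, 0.553059); Gamma_ppp = 0.589880, Gamma_ppq = 0.884820, Gamma_pqq = 0.000000, Gamma_qpp = -0.365876, Gamma_qpq = -0.548814, Gamma_qqq = 0.000000; k4 = (0.182866, 0.553059, -0.198699, 0.123244)
  Y <- Y + (h/6)(k1 + 2k2 + 2k3 + k4): p = -0.4354, q = 0.1588, dp/dtau = 0.1829, dq/dtau = 0.5531
step 3:
  k1: at (p, q) = (-0.435372, 0.158838), (dp/dtau, dq/dtau) = (0.182926, 0.553115); Gamma_ppp = 0.589834, Gamma_ppq = 0.884752, Gamma_pqq = 0.000000, Gamma_qpp = -0.365848, Gamma_qpq = -0.548773, Gamma_qqq = 0.000000; k1 = (0.182926, 0.553115, -0.198773, 0.123290)
  k2: at (p, q) = (-0.421653, 0.200322), (dp/dtau, dq/dtau) = (0.168018, 0.562362); Gamma_ppp = 0.586622, Gamma_ppq = 0.879934, Gamma_pqq = 0.000000, Gamma_qpp = -0.328682, Gamma_qpq = -0.493024, Gamma_qqq = 0.000000; k2 = (0.168018, 0.562362, -0.182844, 0.102447)
  k3: at (p, q) = (-0.422771, 0.201015), (dp/dtau, dq/dtau) = (0.169212, 0.560798); Gamma_ppp = 0.585989, Gamma_ppq = 0.878983, Gamma_pqq = 0.000000, Gamma_qpp = -0.329221, Gamma_qpq = -0.493831, Gamma_qqq = 0.000000; k3 = (0.169212, 0.560798, -0.183599, 0.103150)
  k4: at (p, q) = (-0.409990, 0.242958), (dp/dtau, dq/dtau) = (0.155386, 0.568587); Gamma_ppp = 0.579368, Gamma_ppq = 0.869051, Gamma_pqq = 0.000000, Gamma_qpp = -0.295823, Gamma_qpq = -0.443734, Gamma_qqq = 0.000000; k4 = (0.155386, 0.568587, -0.167551, 0.085551)
  Y <- Y + (h/6)(k1 + 2k2 + 2k3 + k4): p = -0.4101, q = 0.2430, dp/dtau = 0.1554, dq/dtau = 0.5686

Answer: p = -0.4101, q = 0.2430, dp/dtau = 0.1554, dq/dtau = 0.5686


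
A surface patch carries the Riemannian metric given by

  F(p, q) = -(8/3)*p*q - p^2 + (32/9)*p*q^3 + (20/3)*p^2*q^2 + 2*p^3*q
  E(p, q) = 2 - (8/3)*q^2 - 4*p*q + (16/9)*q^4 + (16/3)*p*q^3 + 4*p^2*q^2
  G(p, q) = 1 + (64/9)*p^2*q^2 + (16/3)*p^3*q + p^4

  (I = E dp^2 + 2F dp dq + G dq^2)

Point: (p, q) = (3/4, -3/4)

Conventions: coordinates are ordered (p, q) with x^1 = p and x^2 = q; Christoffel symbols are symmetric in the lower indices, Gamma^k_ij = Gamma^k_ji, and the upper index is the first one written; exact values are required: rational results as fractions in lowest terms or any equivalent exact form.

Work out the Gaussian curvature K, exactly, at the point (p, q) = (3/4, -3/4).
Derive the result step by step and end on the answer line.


E = 185/64, F = 165/128, G = 481/256, EG - F^2 = 965/256 at the point
E_p = 33/8, E_q = 11/8, F_p = 67/32, F_q = -73/32, G_p = 15/16, G_q = -15/4
E_qq = -41/6, F_pq = -199/24, G_pp = -13/4
Apply the Brioschi formula K = (det M1 - det M2)/(EG - F^2)^2 over the derivative matrices of E, F, G.
M1 = [[-E_qq/2 + F_pq - G_pp/2, E_p/2, F_p - E_q/2], [F_q - G_p/2, E, F], [G_q/2, F, G]] = [[-13/4, 33/16, 45/32], [-11/4, 185/64, 165/128], [-15/8, 165/128, 481/256]]; det M1 = -4037/1024
M2 = [[0, E_q/2, G_p/2], [E_q/2, E, F], [G_p/2, F, G]] = [[0, 11/16, 15/32], [11/16, 185/64, 165/128], [15/32, 165/128, 481/256]]; det M2 = -709/1024
det M1 - det M2 = -13/4; K = -13/4 / (965/256)^2 = -212992/931225

Answer: K = -212992/931225


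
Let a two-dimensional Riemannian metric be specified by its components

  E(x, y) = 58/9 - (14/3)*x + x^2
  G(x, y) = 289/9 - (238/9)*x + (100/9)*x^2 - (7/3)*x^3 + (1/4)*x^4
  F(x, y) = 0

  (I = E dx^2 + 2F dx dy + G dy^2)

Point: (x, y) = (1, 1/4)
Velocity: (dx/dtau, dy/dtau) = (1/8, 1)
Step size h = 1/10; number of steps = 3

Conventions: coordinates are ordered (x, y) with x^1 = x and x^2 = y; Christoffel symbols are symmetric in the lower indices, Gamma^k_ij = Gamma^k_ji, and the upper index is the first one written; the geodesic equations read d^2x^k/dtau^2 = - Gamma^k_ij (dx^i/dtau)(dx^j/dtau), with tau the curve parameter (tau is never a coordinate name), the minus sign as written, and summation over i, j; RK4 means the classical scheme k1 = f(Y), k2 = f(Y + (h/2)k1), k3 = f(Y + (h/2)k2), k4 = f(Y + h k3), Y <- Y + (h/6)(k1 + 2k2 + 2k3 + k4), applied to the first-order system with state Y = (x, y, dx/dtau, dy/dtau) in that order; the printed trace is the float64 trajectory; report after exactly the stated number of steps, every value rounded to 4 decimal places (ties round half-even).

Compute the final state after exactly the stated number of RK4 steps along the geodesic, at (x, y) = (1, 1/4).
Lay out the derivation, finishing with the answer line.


f(Y) = (dx/dtau, dy/dtau, -Gamma^x_ij Y'^i Y'^j, -Gamma^y_ij Y'^i Y'^j) with the Gammas evaluated at the stage position; h = 0.100000; intermediate values shown to 6 dp
step 0: x = 1.0000, y = 0.2500, dx/dtau = 0.1250, dy/dtau = 1.0000
step 1:
  k1: at (x, y) = (1.000000, 0.250000), (dx/dtau, dy/dtau) = (0.125000, 1.000000); Gamma_xxx = -0.480000, Gamma_xxy = 0.000000, Gamma_xyy = 1.840000, Gamma_yxx = 0.000000, Gamma_yxy = -0.347826, Gamma_yyy = 0.000000; k1 = (0.125000, 1.000000, -1.832500, 0.086957)
  k2: at (x, y) = (1.006250, 0.300000), (dx/dtau, dy/dtau) = (0.033375, 1.004348); Gamma_xxx = -0.480627, Gamma_xxy = 0.000000, Gamma_xyy = 1.838408, Gamma_yxx = 0.000000, Gamma_yxy = -0.346948, Gamma_yyy = 0.000000; k2 = (0.033375, 1.004348, -1.853893, 0.023259)
  k3: at (x, y) = (1.001669, 0.300217), (dx/dtau, dy/dtau) = (0.032305, 1.001163); Gamma_xxx = -0.480168, Gamma_xxy = 0.000000, Gamma_xyy = 1.839576, Gamma_yxx = 0.000000, Gamma_yxy = -0.347592, Gamma_yyy = 0.000000; k3 = (0.032305, 1.001163, -1.843356, 0.022484)
  k4: at (x, y) = (1.003231, 0.350116), (dx/dtau, dy/dtau) = (-0.059336, 1.002248); Gamma_xxx = -0.480325, Gamma_xxy = 0.000000, Gamma_xyy = 1.839179, Gamma_yxx = 0.000000, Gamma_yxy = -0.347373, Gamma_yyy = 0.000000; k4 = (-0.059336, 1.002248, -1.845768, -0.041316)
  Y <- Y + (h/6)(k1 + 2k2 + 2k3 + k4): x = 1.0033, y = 0.3502, dx/dtau = -0.0595, dy/dtau = 1.0023
step 2:
  k1: at (x, y) = (1.003284, 0.350221), (dx/dtau, dy/dtau) = (-0.059546, 1.002285); Gamma_xxx = -0.480330, Gamma_xxy = 0.000000, Gamma_xyy = 1.839165, Gamma_yxx = 0.000000, Gamma_yxy = -0.347366, Gamma_yyy = 0.000000; k1 = (-0.059546, 1.002285, -1.845878, -0.041463)
  k2: at (x, y) = (1.000306, 0.400335), (dx/dtau, dy/dtau) = (-0.151840, 1.000212); Gamma_xxx = -0.480031, Gamma_xxy = 0.000000, Gamma_xyy = 1.839922, Gamma_yxx = 0.000000, Gamma_yxy = -0.347783, Gamma_yyy = 0.000000; k2 = (-0.151840, 1.000212, -1.829636, -0.105637)
  k3: at (x, y) = (0.995692, 0.400232), (dx/dtau, dy/dtau) = (-0.151028, 0.997004); Gamma_xxx = -0.479564, Gamma_xxy = 0.000000, Gamma_xyy = 1.841089, Gamma_yxx = 0.000000, Gamma_yxy = -0.348427, Gamma_yyy = 0.000000; k3 = (-0.151028, 0.997004, -1.819134, -0.104929)
  k4: at (x, y) = (0.988181, 0.449922), (dx/dtau, dy/dtau) = (-0.241459, 0.991793); Gamma_xxx = -0.478798, Gamma_xxy = 0.000000, Gamma_xyy = 1.842972, Gamma_yxx = 0.000000, Gamma_yxy = -0.349466, Gamma_yyy = 0.000000; k4 = (-0.241459, 0.991793, -1.784929, -0.167379)
  Y <- Y + (h/6)(k1 + 2k2 + 2k3 + k4): x = 0.9882, y = 0.4500, dx/dtau = -0.2417, dy/dtau = 0.9918
step 3:
  k1: at (x, y) = (0.988171, 0.450030), (dx/dtau, dy/dtau) = (-0.241685, 0.991786); Gamma_xxx = -0.478797, Gamma_xxy = 0.000000, Gamma_xyy = 1.842974, Gamma_yxx = 0.000000, Gamma_yxy = -0.349468, Gamma_yyy = 0.000000; k1 = (-0.241685, 0.991786, -1.784854, -0.167535)
  k2: at (x, y) = (0.976087, 0.499619), (dx/dtau, dy/dtau) = (-0.330928, 0.983409); Gamma_xxx = -0.477548, Gamma_xxy = 0.000000, Gamma_xyy = 1.845962, Gamma_yxx = 0.000000, Gamma_yxy = -0.351118, Gamma_yyy = 0.000000; k2 = (-0.330928, 0.983409, -1.732920, -0.228534)
  k3: at (x, y) = (0.971625, 0.499200), (dx/dtau, dy/dtau) = (-0.328331, 0.980359); Gamma_xxx = -0.477081, Gamma_xxy = 0.000000, Gamma_xyy = 1.847052, Gamma_yxx = 0.000000, Gamma_yxy = -0.351720, Gamma_yyy = 0.000000; k3 = (-0.328331, 0.980359, -1.723780, -0.226425)
  k4: at (x, y) = (0.955338, 0.548066), (dx/dtau, dy/dtau) = (-0.414063, 0.969143); Gamma_xxx = -0.475356, Gamma_xxy = 0.000000, Gamma_xyy = 1.850979, Gamma_yxx = 0.000000, Gamma_yxy = -0.353887, Gamma_yyy = 0.000000; k4 = (-0.414063, 0.969143, -1.657012, -0.284021)
  Y <- Y + (h/6)(k1 + 2k2 + 2k3 + k4): x = 0.9553, y = 0.5482, dx/dtau = -0.4143, dy/dtau = 0.9691

Answer: x = 0.9553, y = 0.5482, dx/dtau = -0.4143, dy/dtau = 0.9691


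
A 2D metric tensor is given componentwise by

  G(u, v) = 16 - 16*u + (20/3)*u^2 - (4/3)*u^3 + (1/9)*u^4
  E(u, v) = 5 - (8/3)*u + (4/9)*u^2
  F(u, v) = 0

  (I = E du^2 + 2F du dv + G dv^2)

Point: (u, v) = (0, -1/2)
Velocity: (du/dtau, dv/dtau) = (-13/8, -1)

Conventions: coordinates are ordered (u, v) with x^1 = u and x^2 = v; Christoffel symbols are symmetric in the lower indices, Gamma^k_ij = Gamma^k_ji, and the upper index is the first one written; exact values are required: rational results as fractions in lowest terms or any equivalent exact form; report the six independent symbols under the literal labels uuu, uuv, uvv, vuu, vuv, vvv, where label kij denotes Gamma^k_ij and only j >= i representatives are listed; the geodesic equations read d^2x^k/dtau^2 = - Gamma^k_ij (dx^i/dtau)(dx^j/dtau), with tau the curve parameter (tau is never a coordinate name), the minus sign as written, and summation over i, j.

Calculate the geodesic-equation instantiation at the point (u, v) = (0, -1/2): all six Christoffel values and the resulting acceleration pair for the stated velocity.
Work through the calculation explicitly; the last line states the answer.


E = 5, F = 0, G = 16 at the point
E_u = -8/3, E_v = 0, F_u = 0, F_v = 0, G_u = -16, G_v = 0
EG - F^2 = 80;  g^inv = (1/80) * [[16, 0], [0, 5]]
first-kind symbols [ij,l] = (1/2)(d_i g_jl + d_j g_il - d_l g_ij): [uu,u] = E_u/2 = -4/3, [uu,v] = F_u - E_v/2 = 0, [uv,u] = E_v/2 = 0, [uv,v] = G_u/2 = -8, [vv,u] = F_v - G_u/2 = 8, [vv,v] = G_v/2 = 0
Gamma^u_ij = (G*[ij,u] - F*[ij,v])/(EG - F^2), Gamma^v_ij = (E*[ij,v] - F*[ij,u])/(EG - F^2)
Gamma_uuu = -4/15, Gamma_uuv = 0, Gamma_uvv = 8/5, Gamma_vuu = 0, Gamma_vuv = -1/2, Gamma_vvv = 0
d^2u/dtau^2 = -(Gamma_uuu*(-13/8)^2 + 2*Gamma_uuv*(-13/8)*(-1) + Gamma_uvv*(-1)^2) = -43/48
d^2v/dtau^2 = -(Gamma_vuu*(-13/8)^2 + 2*Gamma_vuv*(-13/8)*(-1) + Gamma_vvv*(-1)^2) = 13/8

Answer: Gamma_uuu = -4/15, Gamma_uuv = 0, Gamma_uvv = 8/5, Gamma_vuu = 0, Gamma_vuv = -1/2, Gamma_vvv = 0; accelerations (d^2u/dtau^2, d^2v/dtau^2) = (-43/48, 13/8)


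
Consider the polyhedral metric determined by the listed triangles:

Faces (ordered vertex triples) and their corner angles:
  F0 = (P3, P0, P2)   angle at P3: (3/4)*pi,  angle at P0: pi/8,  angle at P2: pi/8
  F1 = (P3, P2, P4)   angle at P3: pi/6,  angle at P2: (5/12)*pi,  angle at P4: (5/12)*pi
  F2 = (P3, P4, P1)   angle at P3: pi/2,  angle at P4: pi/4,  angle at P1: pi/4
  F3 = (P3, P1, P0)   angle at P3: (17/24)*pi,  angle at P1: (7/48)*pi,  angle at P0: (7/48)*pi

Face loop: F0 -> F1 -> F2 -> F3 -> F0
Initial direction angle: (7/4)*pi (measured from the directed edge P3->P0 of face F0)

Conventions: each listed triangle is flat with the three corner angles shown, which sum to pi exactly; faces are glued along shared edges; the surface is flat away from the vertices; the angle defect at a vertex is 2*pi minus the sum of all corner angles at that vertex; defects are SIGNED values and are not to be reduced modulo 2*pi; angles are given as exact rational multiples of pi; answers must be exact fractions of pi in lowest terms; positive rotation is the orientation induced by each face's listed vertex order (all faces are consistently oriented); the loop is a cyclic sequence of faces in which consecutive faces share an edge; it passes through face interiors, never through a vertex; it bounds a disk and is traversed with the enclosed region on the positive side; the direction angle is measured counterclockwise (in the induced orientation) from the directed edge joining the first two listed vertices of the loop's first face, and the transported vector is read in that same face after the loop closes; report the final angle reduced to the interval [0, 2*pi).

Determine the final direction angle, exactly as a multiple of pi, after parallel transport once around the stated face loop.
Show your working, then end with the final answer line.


enclosed vertex P3: corner angles sum to (17/8)*pi, defect = 2*pi - (17/8)*pi = -pi/8
summing the enclosed defects onto the initial angle, mod 2*pi in the induced orientation:
final angle = (7/4)*pi - pi/8 = (13/8)*pi (mod 2*pi)

Answer: final direction angle = (13/8)*pi


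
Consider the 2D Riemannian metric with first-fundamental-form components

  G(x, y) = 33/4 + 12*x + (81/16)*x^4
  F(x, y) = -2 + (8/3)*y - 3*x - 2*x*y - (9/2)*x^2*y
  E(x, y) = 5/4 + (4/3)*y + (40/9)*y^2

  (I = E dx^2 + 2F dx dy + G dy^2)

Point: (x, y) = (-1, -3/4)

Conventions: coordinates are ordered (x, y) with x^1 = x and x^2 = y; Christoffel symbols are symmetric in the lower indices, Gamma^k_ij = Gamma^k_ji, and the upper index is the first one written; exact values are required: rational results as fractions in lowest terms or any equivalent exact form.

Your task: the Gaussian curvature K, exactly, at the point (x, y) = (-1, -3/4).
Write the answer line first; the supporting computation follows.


Answer: K = -194156/24843

E = 11/4, F = 7/8, G = 21/16, EG - F^2 = 91/32 at the point
E_x = 0, E_y = -16/3, F_x = -33/4, F_y = 1/6, G_x = -33/4, G_y = 0
E_yy = 80/9, F_xy = 7, G_xx = 243/4
Brioschi: K = (det M1 - det M2) / (EG - F^2)^2 with the standard first/second-derivative matrices M1, M2.
M1 = [[-E_yy/2 + F_xy - G_xx/2, E_x/2, F_x - E_y/2], [F_y - G_x/2, E, F], [G_y/2, F, G]] = [[-2003/72, 0, -67/12], [103/24, 11/4, 7/8], [0, 7/8, 21/16]]; det M1 = -6405/64
M2 = [[0, E_y/2, G_x/2], [E_y/2, E, F], [G_x/2, F, G]] = [[0, -8/3, -33/8], [-8/3, 11/4, 7/8], [-33/8, 7/8, 21/16]]; det M2 = -28321/768
det M1 - det M2 = -48539/768; K = -48539/768 / (91/32)^2 = -194156/24843
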